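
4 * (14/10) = 28/5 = 5.60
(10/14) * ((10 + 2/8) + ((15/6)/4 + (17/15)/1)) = 1441/168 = 8.58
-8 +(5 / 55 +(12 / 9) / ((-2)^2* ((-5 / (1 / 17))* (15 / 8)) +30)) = -317203 / 40095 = -7.91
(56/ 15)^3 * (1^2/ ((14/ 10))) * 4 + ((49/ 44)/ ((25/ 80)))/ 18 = 1105342/ 7425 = 148.87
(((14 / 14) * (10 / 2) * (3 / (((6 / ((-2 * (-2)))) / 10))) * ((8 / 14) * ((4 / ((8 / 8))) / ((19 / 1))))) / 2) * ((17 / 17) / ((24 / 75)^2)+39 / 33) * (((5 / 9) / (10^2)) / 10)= 367 / 10032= 0.04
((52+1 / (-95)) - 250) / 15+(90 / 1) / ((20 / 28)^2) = 232559 / 1425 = 163.20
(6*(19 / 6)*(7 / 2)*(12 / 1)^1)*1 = 798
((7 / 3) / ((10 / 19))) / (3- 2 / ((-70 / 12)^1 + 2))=3059 / 2430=1.26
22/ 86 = 11/ 43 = 0.26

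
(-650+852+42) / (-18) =-122 / 9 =-13.56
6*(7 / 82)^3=1029 / 275684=0.00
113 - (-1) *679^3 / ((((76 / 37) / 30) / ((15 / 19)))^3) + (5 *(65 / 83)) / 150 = 479899676052.47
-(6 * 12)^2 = -5184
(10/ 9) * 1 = 10/ 9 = 1.11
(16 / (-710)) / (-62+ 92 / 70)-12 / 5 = -2.40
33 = 33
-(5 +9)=-14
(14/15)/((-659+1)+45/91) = -1274/897495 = -0.00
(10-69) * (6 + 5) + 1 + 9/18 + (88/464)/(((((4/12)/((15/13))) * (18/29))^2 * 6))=-5244545/8112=-646.52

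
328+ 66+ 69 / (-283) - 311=23420 / 283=82.76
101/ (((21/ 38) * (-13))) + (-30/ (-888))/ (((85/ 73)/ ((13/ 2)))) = -19053739/ 1373736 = -13.87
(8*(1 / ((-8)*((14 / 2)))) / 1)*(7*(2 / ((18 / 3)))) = -0.33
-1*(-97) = 97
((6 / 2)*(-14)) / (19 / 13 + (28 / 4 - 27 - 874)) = 546 / 11603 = 0.05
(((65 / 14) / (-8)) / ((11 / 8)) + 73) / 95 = 11177 / 14630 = 0.76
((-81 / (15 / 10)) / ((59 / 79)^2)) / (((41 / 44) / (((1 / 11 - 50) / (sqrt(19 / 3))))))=740082744 * sqrt(57) / 2711699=2060.52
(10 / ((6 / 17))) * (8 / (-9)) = -680 / 27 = -25.19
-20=-20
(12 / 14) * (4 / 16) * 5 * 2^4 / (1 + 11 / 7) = 20 / 3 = 6.67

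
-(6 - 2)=-4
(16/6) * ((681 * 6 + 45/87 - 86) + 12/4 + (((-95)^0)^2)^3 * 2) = 10681.38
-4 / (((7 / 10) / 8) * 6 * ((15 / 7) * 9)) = -0.40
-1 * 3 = -3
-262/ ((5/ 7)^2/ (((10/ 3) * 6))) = -51352/ 5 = -10270.40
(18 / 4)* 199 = 1791 / 2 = 895.50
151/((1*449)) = 151/449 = 0.34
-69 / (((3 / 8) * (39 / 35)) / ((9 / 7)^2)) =-24840 / 91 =-272.97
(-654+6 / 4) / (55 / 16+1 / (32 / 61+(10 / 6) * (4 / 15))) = -145.99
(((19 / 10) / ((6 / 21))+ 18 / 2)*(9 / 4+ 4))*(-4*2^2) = -1565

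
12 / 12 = 1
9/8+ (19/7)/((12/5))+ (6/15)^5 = 1189751/525000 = 2.27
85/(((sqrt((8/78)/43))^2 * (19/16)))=570180/19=30009.47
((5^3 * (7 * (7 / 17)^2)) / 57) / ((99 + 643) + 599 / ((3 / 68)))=42875 / 235882378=0.00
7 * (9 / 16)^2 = 2.21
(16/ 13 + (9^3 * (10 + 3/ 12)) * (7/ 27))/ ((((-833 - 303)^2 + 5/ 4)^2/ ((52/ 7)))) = 1612816/ 186522913052847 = 0.00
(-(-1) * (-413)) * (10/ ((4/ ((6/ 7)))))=-885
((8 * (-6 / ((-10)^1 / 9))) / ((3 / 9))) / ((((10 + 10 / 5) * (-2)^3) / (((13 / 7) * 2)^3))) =-118638 / 1715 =-69.18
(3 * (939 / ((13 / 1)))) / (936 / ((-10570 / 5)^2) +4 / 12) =9441871299 / 14533363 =649.67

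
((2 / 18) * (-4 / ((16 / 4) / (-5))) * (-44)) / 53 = -220 / 477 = -0.46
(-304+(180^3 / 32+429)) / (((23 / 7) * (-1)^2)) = 1276625 / 23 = 55505.43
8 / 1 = 8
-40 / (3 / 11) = -146.67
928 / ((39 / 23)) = 21344 / 39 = 547.28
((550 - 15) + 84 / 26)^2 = 48958009 / 169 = 289692.36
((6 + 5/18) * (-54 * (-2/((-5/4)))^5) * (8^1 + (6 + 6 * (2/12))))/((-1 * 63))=846.35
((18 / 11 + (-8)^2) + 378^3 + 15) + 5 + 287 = 594115771 / 11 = 54010524.64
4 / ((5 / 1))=4 / 5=0.80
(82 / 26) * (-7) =-287 / 13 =-22.08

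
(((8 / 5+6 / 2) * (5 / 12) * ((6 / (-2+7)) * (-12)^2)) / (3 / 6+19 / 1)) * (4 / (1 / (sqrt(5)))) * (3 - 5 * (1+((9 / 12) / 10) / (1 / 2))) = -12144 * sqrt(5) / 65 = -417.77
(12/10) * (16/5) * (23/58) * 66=72864/725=100.50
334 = 334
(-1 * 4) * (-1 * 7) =28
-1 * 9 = -9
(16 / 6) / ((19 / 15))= 40 / 19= 2.11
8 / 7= 1.14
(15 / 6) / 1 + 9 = 23 / 2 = 11.50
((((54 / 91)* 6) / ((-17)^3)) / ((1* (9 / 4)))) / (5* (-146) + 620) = 72 / 24589565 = 0.00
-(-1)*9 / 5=9 / 5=1.80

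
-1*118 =-118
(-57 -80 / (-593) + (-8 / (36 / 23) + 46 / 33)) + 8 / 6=-59.25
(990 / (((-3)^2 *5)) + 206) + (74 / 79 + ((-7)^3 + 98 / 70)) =-44502 / 395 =-112.66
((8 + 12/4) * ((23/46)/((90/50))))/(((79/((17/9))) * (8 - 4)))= 935/51192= 0.02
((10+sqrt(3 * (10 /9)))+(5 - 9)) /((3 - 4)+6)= 1.57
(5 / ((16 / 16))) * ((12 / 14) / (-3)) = -10 / 7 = -1.43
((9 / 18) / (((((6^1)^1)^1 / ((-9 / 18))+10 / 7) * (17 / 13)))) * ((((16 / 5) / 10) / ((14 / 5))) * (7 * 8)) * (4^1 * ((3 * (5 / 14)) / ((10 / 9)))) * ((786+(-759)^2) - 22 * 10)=-1619224776 / 3145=-514856.84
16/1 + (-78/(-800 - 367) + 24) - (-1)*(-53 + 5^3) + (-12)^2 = 256.07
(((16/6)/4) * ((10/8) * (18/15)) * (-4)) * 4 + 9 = -7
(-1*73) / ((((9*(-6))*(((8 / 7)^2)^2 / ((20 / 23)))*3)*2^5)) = 0.01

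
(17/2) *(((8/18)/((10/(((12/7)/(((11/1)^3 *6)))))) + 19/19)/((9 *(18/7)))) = 7127573/19405980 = 0.37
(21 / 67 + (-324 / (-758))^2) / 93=1591603 / 298342357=0.01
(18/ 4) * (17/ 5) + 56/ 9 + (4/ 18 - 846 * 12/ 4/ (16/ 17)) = -962957/ 360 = -2674.88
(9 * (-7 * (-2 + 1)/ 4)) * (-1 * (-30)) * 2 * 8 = 7560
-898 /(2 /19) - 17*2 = -8565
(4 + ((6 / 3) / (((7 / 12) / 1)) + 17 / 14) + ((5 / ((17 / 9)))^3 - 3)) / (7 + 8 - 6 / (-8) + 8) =1.02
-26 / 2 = -13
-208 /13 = -16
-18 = -18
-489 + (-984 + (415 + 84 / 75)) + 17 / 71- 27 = -1923462 / 1775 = -1083.64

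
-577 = -577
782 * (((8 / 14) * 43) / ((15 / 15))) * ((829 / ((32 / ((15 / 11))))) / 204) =4099405 / 1232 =3327.44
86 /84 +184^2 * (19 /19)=1421995 /42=33857.02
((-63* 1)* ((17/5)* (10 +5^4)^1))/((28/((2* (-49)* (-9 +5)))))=-1904238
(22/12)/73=0.03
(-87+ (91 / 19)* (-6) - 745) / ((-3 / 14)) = 228956 / 57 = 4016.77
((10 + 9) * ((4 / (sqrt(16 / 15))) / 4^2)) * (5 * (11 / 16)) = 1045 * sqrt(15) / 256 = 15.81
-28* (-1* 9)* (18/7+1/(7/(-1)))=612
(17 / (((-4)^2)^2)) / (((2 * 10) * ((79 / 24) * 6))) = 17 / 101120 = 0.00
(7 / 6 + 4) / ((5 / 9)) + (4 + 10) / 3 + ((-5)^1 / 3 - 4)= 83 / 10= 8.30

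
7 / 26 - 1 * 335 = -8703 / 26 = -334.73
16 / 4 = 4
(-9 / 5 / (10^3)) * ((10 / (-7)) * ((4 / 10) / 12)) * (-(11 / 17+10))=-543 / 595000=-0.00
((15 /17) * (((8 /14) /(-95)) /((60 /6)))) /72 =-1 /135660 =-0.00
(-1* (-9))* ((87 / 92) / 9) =87 / 92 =0.95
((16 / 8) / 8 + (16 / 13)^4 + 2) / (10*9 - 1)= 519193 / 10167716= 0.05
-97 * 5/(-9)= 485/9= 53.89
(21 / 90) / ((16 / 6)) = 7 / 80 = 0.09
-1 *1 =-1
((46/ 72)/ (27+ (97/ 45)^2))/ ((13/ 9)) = 46575/ 3332368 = 0.01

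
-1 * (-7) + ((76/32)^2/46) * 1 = 20969/2944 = 7.12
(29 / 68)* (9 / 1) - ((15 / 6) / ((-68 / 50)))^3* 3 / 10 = 3585603 / 628864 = 5.70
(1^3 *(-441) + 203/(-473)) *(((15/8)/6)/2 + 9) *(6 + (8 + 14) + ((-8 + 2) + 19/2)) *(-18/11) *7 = 60703104483/41624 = 1458367.88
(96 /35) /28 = 24 /245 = 0.10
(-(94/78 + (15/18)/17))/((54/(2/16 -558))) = 7421969/572832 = 12.96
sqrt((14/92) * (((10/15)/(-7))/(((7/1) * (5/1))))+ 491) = 2 * sqrt(715905015)/2415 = 22.16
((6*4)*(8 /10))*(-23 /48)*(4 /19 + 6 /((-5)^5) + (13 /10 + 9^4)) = -17923851631 /296875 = -60375.08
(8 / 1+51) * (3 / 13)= 177 / 13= 13.62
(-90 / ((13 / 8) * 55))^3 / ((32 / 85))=-2.71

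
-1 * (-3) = 3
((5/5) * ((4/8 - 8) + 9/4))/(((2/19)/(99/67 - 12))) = 281295/536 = 524.80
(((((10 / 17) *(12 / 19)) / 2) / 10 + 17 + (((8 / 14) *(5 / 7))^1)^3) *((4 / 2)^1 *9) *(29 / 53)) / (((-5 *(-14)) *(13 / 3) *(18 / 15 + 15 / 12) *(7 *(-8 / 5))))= -0.02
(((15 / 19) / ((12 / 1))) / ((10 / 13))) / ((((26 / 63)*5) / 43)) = 2709 / 1520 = 1.78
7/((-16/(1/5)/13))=-91/80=-1.14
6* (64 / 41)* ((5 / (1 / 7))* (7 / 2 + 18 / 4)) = 107520 / 41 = 2622.44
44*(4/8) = 22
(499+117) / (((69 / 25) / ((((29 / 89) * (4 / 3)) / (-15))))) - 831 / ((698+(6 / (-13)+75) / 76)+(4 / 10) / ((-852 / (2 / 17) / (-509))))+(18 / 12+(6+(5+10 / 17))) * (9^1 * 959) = 112956.91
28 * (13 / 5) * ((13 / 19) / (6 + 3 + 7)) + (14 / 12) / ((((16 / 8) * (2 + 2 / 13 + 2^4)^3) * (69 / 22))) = 1609405347823 / 516963588480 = 3.11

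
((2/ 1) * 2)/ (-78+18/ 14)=-28/ 537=-0.05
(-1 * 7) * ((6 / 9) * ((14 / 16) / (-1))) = 49 / 12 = 4.08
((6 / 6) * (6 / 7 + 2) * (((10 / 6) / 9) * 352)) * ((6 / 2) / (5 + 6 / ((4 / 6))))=17600 / 441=39.91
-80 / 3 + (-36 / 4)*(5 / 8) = -775 / 24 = -32.29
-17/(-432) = 17/432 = 0.04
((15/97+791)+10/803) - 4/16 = 246421293/311564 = 790.92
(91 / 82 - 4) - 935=-76907 / 82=-937.89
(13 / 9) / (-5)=-13 / 45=-0.29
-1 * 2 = -2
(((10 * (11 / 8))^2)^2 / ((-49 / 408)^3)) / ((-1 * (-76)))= -1213839556875 / 4470662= -271512.26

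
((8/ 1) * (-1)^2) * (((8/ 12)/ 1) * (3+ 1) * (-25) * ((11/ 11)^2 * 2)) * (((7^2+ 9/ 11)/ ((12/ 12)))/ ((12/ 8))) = -3507200/ 99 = -35426.26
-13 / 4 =-3.25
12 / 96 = 1 / 8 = 0.12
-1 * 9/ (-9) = 1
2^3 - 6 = 2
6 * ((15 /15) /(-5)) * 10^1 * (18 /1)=-216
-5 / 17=-0.29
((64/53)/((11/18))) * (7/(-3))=-4.61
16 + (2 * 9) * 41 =754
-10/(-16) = 5/8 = 0.62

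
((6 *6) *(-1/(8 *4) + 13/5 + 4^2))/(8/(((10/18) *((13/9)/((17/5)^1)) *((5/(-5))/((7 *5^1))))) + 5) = -347607/614296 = -0.57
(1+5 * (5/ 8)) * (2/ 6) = 11/ 8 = 1.38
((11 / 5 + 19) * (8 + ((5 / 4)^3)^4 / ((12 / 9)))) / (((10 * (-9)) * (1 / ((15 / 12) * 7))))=-470907623977 / 12079595520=-38.98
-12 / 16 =-3 / 4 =-0.75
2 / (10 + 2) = 1 / 6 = 0.17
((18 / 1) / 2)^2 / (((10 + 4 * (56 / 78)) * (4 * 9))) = 351 / 2008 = 0.17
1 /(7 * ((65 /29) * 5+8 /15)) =0.01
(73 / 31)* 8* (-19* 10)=-3579.35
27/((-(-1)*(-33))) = -9/11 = -0.82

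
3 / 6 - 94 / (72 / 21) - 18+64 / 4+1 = -335 / 12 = -27.92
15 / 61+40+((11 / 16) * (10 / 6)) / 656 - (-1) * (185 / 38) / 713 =1047447404105 / 26020644096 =40.25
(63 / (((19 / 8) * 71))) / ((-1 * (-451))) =504 / 608399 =0.00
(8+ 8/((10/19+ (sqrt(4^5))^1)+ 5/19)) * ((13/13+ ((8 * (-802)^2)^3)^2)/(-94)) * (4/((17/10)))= -112160111073063406359850160615754460532424000/29281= -3830474064173471068605927000000000000000.00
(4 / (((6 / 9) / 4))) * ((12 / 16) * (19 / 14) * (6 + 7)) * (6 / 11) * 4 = 692.88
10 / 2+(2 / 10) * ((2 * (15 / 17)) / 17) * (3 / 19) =27473 / 5491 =5.00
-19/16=-1.19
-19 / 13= -1.46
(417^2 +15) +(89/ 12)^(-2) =1377493728/ 7921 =173904.02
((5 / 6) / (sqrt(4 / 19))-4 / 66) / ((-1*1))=2 / 33-5*sqrt(19) / 12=-1.76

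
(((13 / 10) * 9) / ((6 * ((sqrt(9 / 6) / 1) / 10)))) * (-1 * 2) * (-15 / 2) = 195 * sqrt(6) / 2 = 238.83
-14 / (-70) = 1 / 5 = 0.20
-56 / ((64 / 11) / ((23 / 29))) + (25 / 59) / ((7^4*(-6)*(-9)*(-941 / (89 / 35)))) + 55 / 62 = -1222433781055031 / 181194611443272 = -6.75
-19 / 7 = -2.71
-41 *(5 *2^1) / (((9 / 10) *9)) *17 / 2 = -34850 / 81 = -430.25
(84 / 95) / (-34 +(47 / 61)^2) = -104188 / 3936325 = -0.03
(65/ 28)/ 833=65/ 23324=0.00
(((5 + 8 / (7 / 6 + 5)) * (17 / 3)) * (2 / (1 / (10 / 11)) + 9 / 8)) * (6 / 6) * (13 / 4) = 360451 / 1056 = 341.34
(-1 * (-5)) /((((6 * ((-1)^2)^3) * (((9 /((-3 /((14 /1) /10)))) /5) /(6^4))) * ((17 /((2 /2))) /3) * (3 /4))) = -36000 /119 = -302.52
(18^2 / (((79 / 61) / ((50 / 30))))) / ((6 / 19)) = 104310 / 79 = 1320.38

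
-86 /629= -0.14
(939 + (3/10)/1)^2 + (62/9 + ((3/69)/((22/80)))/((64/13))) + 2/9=401795609771/455400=882291.63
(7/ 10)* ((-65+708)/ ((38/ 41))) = 184541/ 380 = 485.63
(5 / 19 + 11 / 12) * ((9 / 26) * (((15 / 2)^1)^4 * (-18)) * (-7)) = 2573825625 / 15808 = 162817.92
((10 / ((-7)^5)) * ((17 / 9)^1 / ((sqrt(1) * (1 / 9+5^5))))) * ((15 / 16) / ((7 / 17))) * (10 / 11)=-108375 / 145595814056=-0.00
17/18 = 0.94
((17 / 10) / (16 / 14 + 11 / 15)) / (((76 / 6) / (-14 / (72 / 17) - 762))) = -3278569 / 59888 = -54.75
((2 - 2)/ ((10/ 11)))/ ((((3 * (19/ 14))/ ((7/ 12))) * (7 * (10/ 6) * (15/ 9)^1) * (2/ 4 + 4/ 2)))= 0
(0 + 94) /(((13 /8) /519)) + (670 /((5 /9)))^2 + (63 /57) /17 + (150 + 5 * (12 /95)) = 6233872563 /4199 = 1484608.85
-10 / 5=-2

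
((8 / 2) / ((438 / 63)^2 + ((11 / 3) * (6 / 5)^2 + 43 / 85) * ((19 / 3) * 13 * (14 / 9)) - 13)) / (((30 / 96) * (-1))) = -7197120 / 436526203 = -0.02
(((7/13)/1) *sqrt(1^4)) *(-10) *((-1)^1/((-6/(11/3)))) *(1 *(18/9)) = -770/117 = -6.58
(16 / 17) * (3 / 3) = 16 / 17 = 0.94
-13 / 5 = -2.60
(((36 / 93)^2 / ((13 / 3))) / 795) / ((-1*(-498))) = 24 / 274783535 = 0.00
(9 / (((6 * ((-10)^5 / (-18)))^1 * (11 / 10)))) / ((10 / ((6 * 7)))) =567 / 550000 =0.00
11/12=0.92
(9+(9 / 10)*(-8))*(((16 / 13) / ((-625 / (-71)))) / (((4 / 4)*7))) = 10224 / 284375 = 0.04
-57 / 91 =-0.63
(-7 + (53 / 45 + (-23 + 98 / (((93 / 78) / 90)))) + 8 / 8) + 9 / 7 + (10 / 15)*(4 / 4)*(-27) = 71800901 / 9765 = 7352.88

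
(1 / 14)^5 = 0.00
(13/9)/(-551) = -13/4959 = -0.00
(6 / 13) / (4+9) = 6 / 169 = 0.04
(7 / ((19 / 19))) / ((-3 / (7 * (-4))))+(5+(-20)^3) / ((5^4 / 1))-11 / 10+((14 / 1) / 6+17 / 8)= 167699 / 3000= 55.90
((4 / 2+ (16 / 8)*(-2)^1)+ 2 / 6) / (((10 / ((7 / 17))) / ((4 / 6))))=-7 / 153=-0.05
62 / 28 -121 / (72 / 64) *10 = -135241 / 126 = -1073.34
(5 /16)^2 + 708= 181273 /256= 708.10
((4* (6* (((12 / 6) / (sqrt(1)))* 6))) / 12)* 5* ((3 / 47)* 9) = 3240 / 47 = 68.94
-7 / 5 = -1.40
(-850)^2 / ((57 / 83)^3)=2230732.84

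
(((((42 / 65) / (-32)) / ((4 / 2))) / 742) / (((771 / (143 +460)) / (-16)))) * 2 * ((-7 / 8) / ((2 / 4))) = -4221 / 7082920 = -0.00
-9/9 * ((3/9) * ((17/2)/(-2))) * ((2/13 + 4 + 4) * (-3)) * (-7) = 6307/26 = 242.58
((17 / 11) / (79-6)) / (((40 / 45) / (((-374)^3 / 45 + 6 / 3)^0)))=153 / 6424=0.02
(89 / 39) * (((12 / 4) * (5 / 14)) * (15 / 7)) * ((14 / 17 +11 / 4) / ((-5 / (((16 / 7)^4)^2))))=-174163608207360 / 62427030029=-2789.87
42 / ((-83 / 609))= -25578 / 83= -308.17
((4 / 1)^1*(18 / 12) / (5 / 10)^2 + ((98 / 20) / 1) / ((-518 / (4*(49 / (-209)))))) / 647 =928303 / 25016255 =0.04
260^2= 67600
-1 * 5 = -5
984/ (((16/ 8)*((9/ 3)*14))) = 82/ 7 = 11.71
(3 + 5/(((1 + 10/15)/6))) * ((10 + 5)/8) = 315/8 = 39.38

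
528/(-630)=-88/105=-0.84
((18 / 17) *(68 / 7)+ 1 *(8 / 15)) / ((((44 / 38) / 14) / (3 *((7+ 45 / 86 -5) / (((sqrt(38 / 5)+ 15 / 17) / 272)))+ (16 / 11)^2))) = -292471521581696 / 8462185215+ 184089245312 *sqrt(190) / 23311805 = 74288.05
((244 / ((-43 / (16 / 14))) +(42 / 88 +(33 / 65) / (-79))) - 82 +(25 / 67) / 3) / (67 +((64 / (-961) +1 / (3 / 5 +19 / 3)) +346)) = -2309126167830994 / 10852773544269195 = -0.21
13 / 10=1.30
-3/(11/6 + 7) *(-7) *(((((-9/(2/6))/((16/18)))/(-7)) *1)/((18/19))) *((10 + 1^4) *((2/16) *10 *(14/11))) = 190.56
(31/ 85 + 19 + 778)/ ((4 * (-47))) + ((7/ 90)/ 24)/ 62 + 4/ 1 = -25814183/ 107002080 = -0.24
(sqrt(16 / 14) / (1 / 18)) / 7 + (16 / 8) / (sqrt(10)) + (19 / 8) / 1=sqrt(10) / 5 + 19 / 8 + 36 * sqrt(14) / 49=5.76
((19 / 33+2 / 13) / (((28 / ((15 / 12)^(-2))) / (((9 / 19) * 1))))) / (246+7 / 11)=3756 / 117269425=0.00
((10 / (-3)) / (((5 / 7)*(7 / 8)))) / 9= -16 / 27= -0.59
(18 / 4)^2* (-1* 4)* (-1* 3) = 243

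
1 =1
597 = 597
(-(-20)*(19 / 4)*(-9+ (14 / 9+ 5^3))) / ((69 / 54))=8740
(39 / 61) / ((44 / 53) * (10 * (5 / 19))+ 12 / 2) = 3021 / 38674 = 0.08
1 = 1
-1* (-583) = 583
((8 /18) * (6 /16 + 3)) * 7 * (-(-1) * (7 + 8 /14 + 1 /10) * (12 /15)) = 1611 /25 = 64.44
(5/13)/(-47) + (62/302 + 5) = 479491/92261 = 5.20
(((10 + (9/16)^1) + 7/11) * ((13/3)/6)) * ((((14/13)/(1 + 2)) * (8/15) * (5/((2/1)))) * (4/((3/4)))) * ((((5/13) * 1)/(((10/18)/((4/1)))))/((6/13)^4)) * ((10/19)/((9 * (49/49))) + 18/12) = 598381511/304722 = 1963.70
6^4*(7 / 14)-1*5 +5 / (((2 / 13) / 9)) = 1871 / 2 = 935.50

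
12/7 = 1.71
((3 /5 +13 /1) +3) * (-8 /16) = -83 /10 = -8.30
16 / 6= 8 / 3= 2.67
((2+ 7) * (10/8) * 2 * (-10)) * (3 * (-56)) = 37800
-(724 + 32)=-756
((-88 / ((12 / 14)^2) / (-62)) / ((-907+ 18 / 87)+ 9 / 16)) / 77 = -0.00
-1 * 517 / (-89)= 517 / 89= 5.81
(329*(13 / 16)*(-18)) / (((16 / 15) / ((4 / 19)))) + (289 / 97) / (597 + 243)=-949.66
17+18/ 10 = 94/ 5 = 18.80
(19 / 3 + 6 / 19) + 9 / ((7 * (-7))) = 18058 / 2793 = 6.47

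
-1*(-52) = 52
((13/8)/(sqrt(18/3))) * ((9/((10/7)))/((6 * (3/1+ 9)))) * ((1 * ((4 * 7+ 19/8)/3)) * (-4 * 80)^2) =24570 * sqrt(6) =60183.96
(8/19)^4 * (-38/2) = -0.60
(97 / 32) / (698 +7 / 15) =1455 / 335264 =0.00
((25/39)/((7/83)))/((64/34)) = 35275/8736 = 4.04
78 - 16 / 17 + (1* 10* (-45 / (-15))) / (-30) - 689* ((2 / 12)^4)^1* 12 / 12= 1664015 / 22032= 75.53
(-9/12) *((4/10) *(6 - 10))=6/5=1.20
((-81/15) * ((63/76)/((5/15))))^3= -2421.73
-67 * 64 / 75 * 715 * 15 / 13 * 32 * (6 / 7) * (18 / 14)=-81506304 / 49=-1663393.96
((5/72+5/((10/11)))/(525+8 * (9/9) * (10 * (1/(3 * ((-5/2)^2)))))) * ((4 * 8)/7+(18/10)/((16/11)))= 1304453/21340032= 0.06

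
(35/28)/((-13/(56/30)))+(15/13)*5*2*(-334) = -150307/39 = -3854.03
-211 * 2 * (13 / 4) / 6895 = -2743 / 13790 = -0.20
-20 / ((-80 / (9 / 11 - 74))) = -805 / 44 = -18.30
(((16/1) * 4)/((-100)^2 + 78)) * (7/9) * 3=224/15117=0.01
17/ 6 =2.83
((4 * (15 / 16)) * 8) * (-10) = -300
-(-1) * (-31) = -31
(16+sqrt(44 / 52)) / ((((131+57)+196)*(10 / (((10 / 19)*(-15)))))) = -5 / 152-5*sqrt(143) / 31616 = -0.03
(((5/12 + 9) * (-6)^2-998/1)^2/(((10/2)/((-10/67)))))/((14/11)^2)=-52548001/6566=-8003.05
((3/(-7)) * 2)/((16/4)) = -0.21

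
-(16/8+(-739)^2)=-546123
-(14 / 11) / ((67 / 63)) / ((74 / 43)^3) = -35062587 / 149325044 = -0.23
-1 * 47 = -47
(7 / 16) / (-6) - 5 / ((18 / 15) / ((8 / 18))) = -1663 / 864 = -1.92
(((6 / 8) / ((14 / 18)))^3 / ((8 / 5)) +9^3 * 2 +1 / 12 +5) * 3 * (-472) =-45495948607 / 21952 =-2072519.52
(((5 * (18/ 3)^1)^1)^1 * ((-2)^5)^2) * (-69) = -2119680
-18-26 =-44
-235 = -235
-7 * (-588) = 4116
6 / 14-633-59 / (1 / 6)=-6906 / 7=-986.57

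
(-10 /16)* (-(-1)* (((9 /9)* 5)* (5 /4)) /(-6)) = 125 /192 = 0.65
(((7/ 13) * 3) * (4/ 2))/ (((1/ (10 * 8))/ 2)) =6720/ 13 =516.92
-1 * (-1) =1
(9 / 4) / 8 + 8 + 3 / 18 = 811 / 96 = 8.45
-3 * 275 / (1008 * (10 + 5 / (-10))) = -275 / 3192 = -0.09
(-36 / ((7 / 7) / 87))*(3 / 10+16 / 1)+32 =-255098 / 5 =-51019.60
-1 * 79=-79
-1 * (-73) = 73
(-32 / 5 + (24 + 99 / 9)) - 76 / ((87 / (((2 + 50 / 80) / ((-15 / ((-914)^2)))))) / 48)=888865491 / 145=6130106.83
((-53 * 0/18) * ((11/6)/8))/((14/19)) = 0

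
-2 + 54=52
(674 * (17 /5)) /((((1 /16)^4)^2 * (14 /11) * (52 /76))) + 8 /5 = 5142626336506584 /455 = 11302475464849.64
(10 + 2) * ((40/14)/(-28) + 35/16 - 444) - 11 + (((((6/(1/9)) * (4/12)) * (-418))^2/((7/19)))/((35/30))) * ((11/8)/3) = 11830568845/196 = 60360045.13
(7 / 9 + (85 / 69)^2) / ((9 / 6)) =21856 / 14283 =1.53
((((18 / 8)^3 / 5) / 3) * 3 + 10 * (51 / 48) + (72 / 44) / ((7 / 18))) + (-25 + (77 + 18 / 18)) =1727533 / 24640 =70.11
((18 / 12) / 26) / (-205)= -3 / 10660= -0.00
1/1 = 1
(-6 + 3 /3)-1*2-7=-14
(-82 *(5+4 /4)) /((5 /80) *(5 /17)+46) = -133824 /12517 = -10.69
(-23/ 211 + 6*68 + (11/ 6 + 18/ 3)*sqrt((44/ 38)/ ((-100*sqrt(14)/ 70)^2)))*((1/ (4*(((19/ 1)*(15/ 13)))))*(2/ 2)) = 611*sqrt(1463)/ 1299600 + 223769/ 48108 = 4.67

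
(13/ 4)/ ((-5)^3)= -13/ 500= -0.03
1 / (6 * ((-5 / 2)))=-1 / 15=-0.07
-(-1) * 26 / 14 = 13 / 7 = 1.86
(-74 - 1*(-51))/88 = -23/88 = -0.26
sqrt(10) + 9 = 12.16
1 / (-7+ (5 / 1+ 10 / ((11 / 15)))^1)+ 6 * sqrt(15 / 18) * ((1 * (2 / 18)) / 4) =11 / 128+ sqrt(30) / 36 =0.24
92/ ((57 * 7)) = 92/ 399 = 0.23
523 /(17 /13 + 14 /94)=319553 /890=359.05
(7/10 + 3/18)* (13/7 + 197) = 6032/35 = 172.34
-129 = -129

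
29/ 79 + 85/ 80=1807/ 1264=1.43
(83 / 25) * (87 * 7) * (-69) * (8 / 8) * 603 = -2103109029 / 25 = -84124361.16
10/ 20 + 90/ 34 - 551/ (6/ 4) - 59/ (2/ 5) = -511.69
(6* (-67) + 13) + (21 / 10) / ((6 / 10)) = -771 / 2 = -385.50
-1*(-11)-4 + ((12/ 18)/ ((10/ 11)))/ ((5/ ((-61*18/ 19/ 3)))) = 1983/ 475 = 4.17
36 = 36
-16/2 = -8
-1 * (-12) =12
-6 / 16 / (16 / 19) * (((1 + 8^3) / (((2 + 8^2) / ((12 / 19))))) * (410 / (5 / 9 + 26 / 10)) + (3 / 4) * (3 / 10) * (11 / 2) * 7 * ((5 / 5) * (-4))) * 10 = -537040719 / 199936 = -2686.06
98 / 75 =1.31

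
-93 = -93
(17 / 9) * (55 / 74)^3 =2828375 / 3647016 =0.78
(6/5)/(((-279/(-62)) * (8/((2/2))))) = 1/30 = 0.03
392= 392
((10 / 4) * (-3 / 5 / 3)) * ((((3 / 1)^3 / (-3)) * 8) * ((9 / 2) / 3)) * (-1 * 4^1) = -216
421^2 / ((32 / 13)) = 2304133 / 32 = 72004.16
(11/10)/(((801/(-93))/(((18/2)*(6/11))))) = -279/445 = -0.63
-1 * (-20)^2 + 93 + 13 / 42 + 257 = -2087 / 42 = -49.69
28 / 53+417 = 22129 / 53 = 417.53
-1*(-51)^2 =-2601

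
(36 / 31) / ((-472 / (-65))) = 585 / 3658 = 0.16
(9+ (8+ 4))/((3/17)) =119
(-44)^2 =1936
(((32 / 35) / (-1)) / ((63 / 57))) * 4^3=-38912 / 735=-52.94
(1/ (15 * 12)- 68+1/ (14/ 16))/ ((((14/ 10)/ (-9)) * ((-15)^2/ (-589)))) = -49613237/ 44100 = -1125.02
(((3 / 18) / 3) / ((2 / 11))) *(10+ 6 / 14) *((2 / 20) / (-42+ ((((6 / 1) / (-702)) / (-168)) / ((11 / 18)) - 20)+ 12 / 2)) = -114829 / 20180130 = -0.01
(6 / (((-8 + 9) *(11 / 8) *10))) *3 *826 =59472 / 55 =1081.31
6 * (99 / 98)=297 / 49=6.06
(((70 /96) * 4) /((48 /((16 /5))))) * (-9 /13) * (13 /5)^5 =-199927 /12500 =-15.99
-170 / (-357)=0.48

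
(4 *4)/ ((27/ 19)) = 304/ 27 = 11.26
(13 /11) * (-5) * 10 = -650 /11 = -59.09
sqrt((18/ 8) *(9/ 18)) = 3 *sqrt(2)/ 4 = 1.06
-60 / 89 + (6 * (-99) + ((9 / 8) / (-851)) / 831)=-99808697883 / 167837624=-594.67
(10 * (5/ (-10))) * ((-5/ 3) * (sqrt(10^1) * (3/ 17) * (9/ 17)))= 225 * sqrt(10)/ 289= 2.46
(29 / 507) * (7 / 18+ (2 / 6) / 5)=1189 / 45630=0.03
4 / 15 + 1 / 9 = 17 / 45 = 0.38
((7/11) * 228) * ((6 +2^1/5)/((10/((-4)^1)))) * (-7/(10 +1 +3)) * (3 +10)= 2414.31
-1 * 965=-965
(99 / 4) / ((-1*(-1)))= 24.75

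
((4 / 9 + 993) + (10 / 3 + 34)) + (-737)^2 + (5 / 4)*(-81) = 19587547 / 36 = 544098.53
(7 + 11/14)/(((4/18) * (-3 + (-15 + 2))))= -981/448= -2.19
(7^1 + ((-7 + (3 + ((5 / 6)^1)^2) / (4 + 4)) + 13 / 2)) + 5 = 3445 / 288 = 11.96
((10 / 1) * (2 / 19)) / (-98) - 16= -14906 / 931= -16.01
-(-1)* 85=85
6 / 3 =2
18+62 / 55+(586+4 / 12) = 99901 / 165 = 605.46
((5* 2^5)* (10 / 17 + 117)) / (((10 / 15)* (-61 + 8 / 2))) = -159920 / 323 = -495.11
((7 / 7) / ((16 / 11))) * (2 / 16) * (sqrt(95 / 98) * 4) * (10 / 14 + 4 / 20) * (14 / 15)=11 * sqrt(190) / 525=0.29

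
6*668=4008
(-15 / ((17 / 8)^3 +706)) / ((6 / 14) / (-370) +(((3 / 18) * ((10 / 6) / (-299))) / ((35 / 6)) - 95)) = 3568481280 / 16172960148347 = 0.00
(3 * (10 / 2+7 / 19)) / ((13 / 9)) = 2754 / 247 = 11.15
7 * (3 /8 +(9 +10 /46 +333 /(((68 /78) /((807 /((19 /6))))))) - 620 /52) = 526444323013 /772616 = 681379.01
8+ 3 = 11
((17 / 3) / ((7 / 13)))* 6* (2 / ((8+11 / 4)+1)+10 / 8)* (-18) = -531063 / 329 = -1614.17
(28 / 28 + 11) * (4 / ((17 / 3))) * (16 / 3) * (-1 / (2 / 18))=-406.59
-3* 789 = -2367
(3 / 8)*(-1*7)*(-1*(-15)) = -315 / 8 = -39.38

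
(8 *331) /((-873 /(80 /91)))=-211840 /79443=-2.67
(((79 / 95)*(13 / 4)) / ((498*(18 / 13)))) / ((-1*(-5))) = 13351 / 17031600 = 0.00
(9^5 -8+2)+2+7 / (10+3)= 767592 / 13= 59045.54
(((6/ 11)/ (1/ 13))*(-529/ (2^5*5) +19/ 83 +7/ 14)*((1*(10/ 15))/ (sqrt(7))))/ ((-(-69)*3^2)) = -49439*sqrt(7)/ 17639160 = -0.01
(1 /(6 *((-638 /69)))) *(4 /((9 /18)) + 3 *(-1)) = -0.09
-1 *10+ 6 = -4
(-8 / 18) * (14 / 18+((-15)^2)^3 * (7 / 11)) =-2870437808 / 891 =-3221591.25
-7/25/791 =-1/2825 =-0.00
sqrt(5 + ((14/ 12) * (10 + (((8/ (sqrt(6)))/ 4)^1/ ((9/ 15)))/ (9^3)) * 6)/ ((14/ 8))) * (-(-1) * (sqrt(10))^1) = 5 * sqrt(8 * sqrt(6) + 118098)/ 81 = 21.21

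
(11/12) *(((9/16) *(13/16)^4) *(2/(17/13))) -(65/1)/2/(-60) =94691831/106954752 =0.89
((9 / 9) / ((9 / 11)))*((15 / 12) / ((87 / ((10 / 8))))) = 275 / 12528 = 0.02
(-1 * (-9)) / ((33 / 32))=96 / 11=8.73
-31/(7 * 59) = -31/413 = -0.08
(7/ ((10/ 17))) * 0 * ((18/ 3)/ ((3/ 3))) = 0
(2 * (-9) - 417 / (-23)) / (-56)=-3 / 1288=-0.00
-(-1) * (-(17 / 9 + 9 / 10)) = -251 / 90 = -2.79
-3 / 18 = -1 / 6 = -0.17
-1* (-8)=8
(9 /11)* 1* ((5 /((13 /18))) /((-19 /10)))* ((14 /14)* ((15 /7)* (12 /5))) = -291600 /19019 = -15.33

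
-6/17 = -0.35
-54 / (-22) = 27 / 11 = 2.45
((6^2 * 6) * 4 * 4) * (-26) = -89856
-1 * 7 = -7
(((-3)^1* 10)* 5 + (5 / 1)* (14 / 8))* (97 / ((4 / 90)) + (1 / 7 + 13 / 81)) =-1398543935 / 4536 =-308320.97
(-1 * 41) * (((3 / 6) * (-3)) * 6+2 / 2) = 328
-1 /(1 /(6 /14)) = -3 /7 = -0.43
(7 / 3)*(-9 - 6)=-35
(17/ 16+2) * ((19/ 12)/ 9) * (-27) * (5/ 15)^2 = -931/ 576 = -1.62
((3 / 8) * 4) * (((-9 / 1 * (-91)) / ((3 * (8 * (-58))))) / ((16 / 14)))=-5733 / 7424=-0.77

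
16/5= 3.20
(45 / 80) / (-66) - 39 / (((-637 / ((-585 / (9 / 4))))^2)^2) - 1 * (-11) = 9.91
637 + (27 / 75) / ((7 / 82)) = 112213 / 175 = 641.22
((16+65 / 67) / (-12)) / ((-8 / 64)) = 758 / 67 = 11.31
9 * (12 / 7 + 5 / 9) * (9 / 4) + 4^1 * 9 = 2295 / 28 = 81.96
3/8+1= 11/8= 1.38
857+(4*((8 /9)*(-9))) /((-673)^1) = 576793 /673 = 857.05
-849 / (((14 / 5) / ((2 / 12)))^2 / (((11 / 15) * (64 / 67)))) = -62260 / 29547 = -2.11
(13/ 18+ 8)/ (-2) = -157/ 36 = -4.36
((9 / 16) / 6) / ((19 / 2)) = 3 / 304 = 0.01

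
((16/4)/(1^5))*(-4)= -16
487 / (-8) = -487 / 8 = -60.88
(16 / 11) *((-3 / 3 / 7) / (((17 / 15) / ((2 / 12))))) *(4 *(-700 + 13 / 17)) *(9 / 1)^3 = 1386499680 / 22253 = 62306.19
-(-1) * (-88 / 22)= -4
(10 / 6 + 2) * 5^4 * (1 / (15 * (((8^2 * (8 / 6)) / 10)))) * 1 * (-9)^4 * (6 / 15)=3007125 / 64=46986.33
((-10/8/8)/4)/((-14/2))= 0.01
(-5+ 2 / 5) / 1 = -23 / 5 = -4.60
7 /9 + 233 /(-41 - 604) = 806 /1935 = 0.42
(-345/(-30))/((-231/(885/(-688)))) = 6785/105952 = 0.06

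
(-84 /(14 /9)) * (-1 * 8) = 432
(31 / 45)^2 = 961 / 2025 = 0.47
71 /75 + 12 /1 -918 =-67879 /75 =-905.05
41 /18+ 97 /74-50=-15455 /333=-46.41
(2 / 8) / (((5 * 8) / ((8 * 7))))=0.35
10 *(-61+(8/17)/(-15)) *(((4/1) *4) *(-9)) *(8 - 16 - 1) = -13446432/17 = -790966.59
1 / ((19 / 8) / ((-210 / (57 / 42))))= -23520 / 361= -65.15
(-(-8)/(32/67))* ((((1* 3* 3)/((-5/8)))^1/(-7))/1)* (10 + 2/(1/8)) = 31356/35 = 895.89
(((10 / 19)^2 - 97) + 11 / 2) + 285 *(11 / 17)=1143799 / 12274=93.19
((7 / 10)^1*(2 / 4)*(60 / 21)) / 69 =1 / 69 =0.01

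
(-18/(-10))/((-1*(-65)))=9/325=0.03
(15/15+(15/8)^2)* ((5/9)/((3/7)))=10115/1728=5.85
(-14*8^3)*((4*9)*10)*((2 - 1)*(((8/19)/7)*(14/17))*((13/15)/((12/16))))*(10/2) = -238551040/323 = -738548.11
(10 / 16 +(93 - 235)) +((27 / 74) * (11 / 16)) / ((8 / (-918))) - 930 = -5210355 / 4736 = -1100.16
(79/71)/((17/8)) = 632/1207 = 0.52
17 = 17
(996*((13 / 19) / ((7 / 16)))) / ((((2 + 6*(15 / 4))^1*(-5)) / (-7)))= 414336 / 4655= 89.01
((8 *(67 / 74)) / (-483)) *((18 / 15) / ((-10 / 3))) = 804 / 148925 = 0.01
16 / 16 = 1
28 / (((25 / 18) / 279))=140616 / 25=5624.64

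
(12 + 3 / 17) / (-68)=-207 / 1156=-0.18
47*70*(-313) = -1029770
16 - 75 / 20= 49 / 4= 12.25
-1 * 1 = -1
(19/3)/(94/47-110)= -0.06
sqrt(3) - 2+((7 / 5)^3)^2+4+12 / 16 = sqrt(3)+642471 / 62500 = 12.01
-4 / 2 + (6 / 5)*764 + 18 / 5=4592 / 5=918.40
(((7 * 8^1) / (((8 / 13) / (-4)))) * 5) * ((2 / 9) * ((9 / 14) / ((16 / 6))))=-195 / 2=-97.50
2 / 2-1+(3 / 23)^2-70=-37021 / 529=-69.98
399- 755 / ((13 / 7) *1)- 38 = -592 / 13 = -45.54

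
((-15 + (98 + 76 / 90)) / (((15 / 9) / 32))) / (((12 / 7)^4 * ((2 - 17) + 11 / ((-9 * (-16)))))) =-2588278 / 207225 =-12.49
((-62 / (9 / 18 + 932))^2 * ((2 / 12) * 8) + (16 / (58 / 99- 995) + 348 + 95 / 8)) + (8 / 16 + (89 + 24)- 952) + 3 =-3908817410330921 / 8218099597800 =-475.64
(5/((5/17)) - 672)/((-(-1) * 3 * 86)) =-655/258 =-2.54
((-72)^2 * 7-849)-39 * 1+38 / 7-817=242119 / 7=34588.43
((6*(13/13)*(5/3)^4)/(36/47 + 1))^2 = 3451562500/5022081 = 687.28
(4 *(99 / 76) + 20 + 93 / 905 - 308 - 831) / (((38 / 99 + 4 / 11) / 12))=-11375006742 / 636215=-17879.19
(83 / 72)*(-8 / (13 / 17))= -1411 / 117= -12.06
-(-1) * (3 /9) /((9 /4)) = 4 /27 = 0.15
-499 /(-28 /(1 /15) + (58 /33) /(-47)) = 773949 /651478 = 1.19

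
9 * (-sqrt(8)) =-18 * sqrt(2) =-25.46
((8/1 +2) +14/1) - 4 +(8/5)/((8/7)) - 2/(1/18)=-73/5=-14.60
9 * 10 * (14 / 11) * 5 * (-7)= -4009.09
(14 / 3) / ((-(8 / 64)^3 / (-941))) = 6745088 / 3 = 2248362.67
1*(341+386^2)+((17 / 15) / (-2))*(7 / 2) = 8960101 / 60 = 149335.02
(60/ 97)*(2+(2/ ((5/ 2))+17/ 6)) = 338/ 97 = 3.48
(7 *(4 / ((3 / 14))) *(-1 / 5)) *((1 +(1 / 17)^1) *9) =-21168 / 85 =-249.04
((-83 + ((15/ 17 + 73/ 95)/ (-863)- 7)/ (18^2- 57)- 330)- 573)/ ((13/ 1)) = -28225373467/ 372129915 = -75.85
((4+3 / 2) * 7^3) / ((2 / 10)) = 18865 / 2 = 9432.50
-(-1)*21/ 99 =7/ 33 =0.21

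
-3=-3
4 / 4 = 1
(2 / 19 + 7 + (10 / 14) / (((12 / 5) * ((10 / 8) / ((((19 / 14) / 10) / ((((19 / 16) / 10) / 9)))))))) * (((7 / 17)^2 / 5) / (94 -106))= -593 / 21964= -0.03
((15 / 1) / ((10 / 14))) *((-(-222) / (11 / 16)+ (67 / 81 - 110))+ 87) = 1875692 / 297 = 6315.46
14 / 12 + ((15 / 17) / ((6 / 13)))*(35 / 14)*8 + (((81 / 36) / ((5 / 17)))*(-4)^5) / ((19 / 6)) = -23589011 / 9690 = -2434.37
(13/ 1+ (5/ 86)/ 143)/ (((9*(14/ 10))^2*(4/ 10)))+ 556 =18099184073/ 32540508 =556.20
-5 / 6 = -0.83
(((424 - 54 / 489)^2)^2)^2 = 519424804762823077518104928798067138816 / 498311414318121121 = 1042369871205123962088.71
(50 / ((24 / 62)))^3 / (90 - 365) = -18619375 / 2376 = -7836.44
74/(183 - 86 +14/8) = 296/395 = 0.75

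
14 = 14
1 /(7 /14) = 2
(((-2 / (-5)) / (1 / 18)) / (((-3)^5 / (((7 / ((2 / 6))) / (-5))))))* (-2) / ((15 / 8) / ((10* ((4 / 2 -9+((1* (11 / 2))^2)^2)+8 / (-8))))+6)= -812728 / 19593225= -0.04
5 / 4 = 1.25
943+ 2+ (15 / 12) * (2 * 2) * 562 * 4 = 12185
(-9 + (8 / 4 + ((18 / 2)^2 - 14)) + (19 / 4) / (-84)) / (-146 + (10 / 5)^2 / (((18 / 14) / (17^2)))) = 60423 / 759136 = 0.08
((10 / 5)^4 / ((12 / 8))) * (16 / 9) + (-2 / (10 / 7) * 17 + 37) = 4342 / 135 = 32.16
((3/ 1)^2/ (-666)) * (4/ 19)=-2/ 703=-0.00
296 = 296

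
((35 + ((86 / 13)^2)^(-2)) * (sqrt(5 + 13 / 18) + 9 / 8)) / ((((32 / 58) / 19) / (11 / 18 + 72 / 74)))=1112941627222905 / 518126129152 + 41220060267515 * sqrt(206) / 129531532288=6715.39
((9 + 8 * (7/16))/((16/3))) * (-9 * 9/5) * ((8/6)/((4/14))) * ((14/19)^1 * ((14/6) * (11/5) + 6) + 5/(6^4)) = -7073437/4864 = -1454.24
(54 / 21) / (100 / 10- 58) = -3 / 56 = -0.05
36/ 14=18/ 7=2.57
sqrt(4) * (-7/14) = -1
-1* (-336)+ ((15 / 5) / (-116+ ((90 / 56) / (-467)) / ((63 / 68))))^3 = 6284834194984829758743 / 18704864638410583697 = 336.00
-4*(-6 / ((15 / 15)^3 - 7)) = -4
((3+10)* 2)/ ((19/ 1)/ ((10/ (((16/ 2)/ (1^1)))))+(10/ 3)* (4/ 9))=1755/ 1126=1.56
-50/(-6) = 25/3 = 8.33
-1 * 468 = -468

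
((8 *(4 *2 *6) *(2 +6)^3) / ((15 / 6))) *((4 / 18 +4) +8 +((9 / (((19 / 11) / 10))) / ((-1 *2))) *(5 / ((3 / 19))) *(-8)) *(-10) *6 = -31200378880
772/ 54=386/ 27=14.30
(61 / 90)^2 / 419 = 3721 / 3393900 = 0.00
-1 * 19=-19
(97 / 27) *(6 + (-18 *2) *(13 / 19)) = -11446 / 171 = -66.94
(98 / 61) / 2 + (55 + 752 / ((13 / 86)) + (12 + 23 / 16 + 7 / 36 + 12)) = 577378099 / 114192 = 5056.20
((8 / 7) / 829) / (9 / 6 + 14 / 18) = 144 / 237923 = 0.00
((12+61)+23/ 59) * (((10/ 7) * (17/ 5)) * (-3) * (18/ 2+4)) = -5741580/ 413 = -13902.13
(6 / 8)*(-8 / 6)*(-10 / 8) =5 / 4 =1.25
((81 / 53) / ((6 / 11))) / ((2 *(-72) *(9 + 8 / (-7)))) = -21 / 8480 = -0.00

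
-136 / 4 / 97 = -34 / 97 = -0.35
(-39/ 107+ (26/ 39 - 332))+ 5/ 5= -106154/ 321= -330.70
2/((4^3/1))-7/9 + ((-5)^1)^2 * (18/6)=21385/288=74.25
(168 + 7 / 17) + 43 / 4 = 12183 / 68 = 179.16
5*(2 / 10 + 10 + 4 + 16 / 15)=229 / 3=76.33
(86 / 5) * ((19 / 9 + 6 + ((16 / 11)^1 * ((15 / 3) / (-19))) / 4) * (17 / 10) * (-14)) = -154298018 / 47025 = -3281.19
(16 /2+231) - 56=183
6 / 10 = 3 / 5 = 0.60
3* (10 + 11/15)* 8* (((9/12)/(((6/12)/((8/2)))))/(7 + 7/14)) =206.08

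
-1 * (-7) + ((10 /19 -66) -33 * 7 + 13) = -276.47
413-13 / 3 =1226 / 3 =408.67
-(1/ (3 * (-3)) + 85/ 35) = -2.32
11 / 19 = 0.58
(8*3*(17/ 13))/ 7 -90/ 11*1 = -3.70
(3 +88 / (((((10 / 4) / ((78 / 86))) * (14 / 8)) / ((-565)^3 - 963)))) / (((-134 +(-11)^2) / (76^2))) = 28603034675204688 / 19565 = 1461949127278.54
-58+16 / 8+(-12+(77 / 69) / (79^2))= -29282695 / 430629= -68.00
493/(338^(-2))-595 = 56321697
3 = 3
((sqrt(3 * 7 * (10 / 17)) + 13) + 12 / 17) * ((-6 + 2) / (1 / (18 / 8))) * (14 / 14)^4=-2097 / 17 - 9 * sqrt(3570) / 17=-154.99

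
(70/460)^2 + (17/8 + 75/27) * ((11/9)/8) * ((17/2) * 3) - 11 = 14851691/1828224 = 8.12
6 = 6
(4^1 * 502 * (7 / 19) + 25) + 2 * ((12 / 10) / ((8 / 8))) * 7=74251 / 95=781.59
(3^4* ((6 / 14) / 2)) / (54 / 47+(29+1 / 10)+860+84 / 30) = 6345 / 326459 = 0.02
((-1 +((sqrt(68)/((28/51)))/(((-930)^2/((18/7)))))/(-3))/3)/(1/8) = -8/3 - 34 * sqrt(17)/3531675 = -2.67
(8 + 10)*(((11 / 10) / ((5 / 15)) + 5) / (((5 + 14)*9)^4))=83 / 475020045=0.00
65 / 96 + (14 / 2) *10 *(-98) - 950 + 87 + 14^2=-722527 / 96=-7526.32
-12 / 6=-2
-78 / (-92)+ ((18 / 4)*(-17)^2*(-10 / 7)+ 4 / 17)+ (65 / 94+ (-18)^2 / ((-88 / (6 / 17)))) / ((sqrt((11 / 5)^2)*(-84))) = -1856.77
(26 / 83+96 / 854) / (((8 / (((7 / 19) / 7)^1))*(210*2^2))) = 397 / 119081760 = 0.00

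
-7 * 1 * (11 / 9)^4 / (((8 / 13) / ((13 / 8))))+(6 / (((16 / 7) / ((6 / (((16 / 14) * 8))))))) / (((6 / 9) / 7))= -23.16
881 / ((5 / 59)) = 51979 / 5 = 10395.80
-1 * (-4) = 4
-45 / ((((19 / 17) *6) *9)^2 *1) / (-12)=1445 / 1403568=0.00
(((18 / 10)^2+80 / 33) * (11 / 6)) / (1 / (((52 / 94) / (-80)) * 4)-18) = -60749 / 316800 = -0.19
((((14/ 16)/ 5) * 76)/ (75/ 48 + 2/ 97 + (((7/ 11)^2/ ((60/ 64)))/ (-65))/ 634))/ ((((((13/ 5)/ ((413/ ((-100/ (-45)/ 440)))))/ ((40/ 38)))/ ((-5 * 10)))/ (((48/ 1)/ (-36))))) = 243400572676800000/ 13126637413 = 18542492.26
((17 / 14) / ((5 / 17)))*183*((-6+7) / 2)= 52887 / 140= 377.76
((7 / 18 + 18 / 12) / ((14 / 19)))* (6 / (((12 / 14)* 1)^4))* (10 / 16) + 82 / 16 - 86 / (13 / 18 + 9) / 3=108787111 / 5443200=19.99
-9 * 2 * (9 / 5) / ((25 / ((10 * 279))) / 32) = -2892672 / 25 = -115706.88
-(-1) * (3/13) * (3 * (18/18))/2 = 9/26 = 0.35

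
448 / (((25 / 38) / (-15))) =-51072 / 5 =-10214.40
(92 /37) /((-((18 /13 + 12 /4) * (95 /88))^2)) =-120403712 /1084922325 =-0.11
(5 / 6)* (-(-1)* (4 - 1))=5 / 2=2.50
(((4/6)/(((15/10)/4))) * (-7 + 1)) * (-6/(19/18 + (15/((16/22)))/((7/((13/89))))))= 43.07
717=717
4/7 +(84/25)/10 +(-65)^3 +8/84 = -102983999/375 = -274624.00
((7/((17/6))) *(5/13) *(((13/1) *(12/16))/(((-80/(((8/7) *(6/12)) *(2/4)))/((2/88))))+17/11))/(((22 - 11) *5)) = 0.03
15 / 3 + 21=26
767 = 767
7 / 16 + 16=263 / 16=16.44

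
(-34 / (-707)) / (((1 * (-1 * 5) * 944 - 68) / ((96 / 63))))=-272 / 17771859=-0.00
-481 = -481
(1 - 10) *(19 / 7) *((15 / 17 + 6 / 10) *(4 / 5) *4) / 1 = -49248 / 425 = -115.88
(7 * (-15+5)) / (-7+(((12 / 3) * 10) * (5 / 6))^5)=-0.00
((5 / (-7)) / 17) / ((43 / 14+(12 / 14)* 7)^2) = -140 / 274193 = -0.00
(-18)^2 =324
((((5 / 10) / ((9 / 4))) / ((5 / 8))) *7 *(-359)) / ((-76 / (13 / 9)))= 16.98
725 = 725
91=91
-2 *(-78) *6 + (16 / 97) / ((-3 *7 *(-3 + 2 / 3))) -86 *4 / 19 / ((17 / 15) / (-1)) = 1461495632 / 1535219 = 951.98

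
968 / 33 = 88 / 3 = 29.33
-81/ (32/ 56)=-567/ 4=-141.75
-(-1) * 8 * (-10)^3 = -8000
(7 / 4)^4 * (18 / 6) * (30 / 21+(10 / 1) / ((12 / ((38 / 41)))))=61.93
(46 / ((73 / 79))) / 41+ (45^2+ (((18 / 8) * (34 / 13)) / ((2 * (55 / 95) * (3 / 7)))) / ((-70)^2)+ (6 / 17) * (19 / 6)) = 41302378371689 / 20372752400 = 2027.33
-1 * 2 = -2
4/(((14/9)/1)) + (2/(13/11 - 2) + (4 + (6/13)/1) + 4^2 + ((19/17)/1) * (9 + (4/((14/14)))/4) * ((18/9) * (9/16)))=1846861/55692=33.16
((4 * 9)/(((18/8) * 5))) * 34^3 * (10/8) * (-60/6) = -1572160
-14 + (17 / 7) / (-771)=-75575 / 5397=-14.00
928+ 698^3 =340069320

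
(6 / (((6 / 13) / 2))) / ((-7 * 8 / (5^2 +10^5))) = -1300325 / 28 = -46440.18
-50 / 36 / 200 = -1 / 144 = -0.01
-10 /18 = -5 /9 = -0.56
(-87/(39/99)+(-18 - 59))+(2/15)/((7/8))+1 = -296.69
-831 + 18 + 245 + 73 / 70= -39687 / 70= -566.96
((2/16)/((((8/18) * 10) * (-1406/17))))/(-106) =0.00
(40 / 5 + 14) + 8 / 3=74 / 3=24.67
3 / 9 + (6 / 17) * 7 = 143 / 51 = 2.80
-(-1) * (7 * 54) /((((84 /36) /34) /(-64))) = -352512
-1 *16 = -16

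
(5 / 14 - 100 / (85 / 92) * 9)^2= 53710380025 / 56644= 948209.52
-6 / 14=-3 / 7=-0.43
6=6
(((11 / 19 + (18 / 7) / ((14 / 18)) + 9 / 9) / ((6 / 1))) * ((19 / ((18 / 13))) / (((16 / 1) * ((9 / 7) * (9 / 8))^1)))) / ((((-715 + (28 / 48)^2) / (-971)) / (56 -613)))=-21318025352 / 58350537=-365.34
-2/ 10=-1/ 5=-0.20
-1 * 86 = -86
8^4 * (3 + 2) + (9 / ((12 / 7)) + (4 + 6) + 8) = 82013 / 4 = 20503.25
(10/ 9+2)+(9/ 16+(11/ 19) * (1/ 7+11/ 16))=19891/ 4788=4.15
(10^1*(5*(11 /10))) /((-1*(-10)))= 11 /2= 5.50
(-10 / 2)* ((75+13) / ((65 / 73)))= -6424 / 13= -494.15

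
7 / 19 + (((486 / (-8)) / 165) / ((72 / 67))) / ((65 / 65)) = 863 / 33440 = 0.03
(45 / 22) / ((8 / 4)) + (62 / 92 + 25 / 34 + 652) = 11258847 / 17204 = 654.43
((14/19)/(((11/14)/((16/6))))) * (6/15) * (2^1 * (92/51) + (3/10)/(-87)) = 83588512/23183325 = 3.61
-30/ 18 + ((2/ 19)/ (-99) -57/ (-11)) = 6610/ 1881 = 3.51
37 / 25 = 1.48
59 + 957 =1016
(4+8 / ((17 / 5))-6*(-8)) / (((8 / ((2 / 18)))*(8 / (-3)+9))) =77 / 646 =0.12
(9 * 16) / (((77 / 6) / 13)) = 11232 / 77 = 145.87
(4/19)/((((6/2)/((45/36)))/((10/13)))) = 50/741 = 0.07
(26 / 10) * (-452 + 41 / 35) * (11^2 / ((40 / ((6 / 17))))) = -74461101 / 59500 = -1251.45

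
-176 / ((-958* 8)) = 11 / 479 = 0.02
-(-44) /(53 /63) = 2772 /53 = 52.30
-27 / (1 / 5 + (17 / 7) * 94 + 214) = -945 / 15487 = -0.06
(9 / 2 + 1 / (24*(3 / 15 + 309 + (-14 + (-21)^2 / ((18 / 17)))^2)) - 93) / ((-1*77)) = 861895037 / 749897379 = 1.15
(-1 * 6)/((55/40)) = -48/11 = -4.36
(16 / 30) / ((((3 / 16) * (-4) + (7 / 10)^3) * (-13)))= 1600 / 15873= 0.10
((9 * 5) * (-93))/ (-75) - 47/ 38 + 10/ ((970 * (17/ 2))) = 54.56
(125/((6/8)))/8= 125/6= 20.83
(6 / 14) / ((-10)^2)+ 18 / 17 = 12651 / 11900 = 1.06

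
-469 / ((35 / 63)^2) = -37989 / 25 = -1519.56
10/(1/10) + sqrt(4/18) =sqrt(2)/3 + 100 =100.47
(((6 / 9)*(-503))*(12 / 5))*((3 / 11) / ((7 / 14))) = -24144 / 55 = -438.98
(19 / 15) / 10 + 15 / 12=413 / 300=1.38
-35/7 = -5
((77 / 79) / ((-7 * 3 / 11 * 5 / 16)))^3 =-7256313856 / 1664006625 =-4.36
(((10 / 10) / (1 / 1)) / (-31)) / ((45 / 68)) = -68 / 1395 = -0.05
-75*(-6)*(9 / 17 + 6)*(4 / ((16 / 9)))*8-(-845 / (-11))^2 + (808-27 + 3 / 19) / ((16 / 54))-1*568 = 7668961643 / 156332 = 49055.61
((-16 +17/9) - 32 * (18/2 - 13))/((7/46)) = 47150/63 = 748.41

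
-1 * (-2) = 2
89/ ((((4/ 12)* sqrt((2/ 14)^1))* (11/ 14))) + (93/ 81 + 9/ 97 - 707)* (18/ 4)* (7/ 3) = -12938681/ 1746 + 3738* sqrt(7)/ 11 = -6511.40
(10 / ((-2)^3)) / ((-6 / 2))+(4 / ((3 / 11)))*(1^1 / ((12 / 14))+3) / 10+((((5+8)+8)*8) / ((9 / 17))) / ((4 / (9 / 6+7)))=24511 / 36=680.86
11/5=2.20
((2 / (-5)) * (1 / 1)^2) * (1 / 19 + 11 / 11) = -8 / 19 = -0.42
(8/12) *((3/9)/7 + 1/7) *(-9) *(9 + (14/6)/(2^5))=-871/84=-10.37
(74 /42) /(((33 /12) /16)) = 2368 /231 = 10.25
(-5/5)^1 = -1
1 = 1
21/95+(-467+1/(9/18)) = -44154/95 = -464.78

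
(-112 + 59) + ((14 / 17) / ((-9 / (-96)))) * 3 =-453 / 17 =-26.65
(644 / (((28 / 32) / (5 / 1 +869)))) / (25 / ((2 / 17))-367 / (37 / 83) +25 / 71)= -1053.81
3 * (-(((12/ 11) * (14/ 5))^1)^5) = -401483464704/ 503284375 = -797.73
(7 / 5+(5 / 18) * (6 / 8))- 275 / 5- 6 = -7127 / 120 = -59.39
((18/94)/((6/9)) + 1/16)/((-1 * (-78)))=263/58656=0.00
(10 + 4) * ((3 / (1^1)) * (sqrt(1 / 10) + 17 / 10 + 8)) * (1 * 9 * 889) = 168021 * sqrt(10) / 5 + 16298037 / 5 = 3365873.21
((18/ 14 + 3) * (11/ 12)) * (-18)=-495/ 7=-70.71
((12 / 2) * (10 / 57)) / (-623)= -20 / 11837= -0.00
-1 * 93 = -93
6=6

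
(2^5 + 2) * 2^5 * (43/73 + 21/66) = 792608/803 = 987.06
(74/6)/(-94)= -37/282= -0.13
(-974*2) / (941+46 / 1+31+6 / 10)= -9740 / 5093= -1.91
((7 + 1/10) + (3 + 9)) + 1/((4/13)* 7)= 2739/140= 19.56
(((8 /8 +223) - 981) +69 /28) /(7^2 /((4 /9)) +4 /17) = -359159 /52591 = -6.83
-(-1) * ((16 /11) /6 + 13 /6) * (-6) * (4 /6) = -106 /11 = -9.64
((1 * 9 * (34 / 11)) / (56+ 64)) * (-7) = -357 / 220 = -1.62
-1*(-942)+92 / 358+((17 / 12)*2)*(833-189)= 1485838 / 537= 2766.92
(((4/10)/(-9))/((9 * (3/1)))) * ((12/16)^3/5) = -1/7200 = -0.00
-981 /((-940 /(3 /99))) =327 /10340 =0.03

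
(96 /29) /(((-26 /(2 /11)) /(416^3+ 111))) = -6911175072 /4147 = -1666548.12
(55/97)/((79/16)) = 880/7663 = 0.11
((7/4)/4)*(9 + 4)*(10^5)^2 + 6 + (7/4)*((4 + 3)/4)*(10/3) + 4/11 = 15015000004375/264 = 56875000016.57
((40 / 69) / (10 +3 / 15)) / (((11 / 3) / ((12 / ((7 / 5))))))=4000 / 30107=0.13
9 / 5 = 1.80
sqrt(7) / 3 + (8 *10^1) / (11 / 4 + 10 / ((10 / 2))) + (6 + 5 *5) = sqrt(7) / 3 + 909 / 19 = 48.72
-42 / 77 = -6 / 11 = -0.55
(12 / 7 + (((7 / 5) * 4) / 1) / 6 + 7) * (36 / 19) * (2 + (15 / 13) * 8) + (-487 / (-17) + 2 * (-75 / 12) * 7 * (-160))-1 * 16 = 2089539867 / 146965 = 14217.94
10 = 10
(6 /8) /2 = 3 /8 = 0.38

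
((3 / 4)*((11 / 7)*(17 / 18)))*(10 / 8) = 935 / 672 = 1.39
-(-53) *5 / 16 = 265 / 16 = 16.56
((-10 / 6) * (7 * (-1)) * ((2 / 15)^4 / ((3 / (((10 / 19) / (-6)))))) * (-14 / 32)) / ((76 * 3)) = 49 / 236852100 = 0.00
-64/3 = -21.33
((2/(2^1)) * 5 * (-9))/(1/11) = -495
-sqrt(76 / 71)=-2 * sqrt(1349) / 71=-1.03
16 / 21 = 0.76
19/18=1.06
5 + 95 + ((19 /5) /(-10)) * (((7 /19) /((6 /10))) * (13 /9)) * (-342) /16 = 25729 /240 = 107.20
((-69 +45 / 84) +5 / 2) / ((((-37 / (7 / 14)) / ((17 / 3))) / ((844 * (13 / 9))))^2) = -4016209447367 / 6986007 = -574893.42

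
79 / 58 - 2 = -37 / 58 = -0.64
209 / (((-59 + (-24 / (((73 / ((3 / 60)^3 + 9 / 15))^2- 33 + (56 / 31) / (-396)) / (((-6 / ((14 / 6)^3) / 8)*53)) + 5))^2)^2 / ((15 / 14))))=13159011432007952180848472475321043110355612251717969089434333374065760744735 / 204558436836699724489214911648663295761090967127597813066710498301780452185886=0.06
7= 7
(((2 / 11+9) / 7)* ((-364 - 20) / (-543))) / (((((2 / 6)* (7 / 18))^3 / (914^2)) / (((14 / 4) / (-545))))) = -850305559689216 / 372187585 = -2284615.59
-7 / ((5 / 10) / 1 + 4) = -14 / 9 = -1.56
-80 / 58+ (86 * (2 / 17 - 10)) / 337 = -648152 / 166141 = -3.90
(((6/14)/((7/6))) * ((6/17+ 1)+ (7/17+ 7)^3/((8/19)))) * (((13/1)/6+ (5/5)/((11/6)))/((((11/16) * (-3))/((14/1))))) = -27251189120/4161311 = -6548.70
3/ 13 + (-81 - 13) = -1219/ 13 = -93.77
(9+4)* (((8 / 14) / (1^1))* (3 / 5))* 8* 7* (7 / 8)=218.40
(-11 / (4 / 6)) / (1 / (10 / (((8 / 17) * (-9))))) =38.96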